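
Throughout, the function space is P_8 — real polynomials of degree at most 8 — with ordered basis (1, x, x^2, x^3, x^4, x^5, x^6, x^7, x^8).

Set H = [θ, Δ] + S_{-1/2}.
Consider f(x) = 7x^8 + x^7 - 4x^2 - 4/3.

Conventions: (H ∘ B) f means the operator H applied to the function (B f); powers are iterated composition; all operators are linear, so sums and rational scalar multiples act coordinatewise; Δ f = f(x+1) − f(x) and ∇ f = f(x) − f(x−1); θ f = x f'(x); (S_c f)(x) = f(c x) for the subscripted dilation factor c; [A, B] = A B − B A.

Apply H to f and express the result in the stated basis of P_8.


the result is g(x) = (7/256)x^8 - (7169/128)x^7 - 399x^6 - 1218x^5 - 2065x^4 - 2100x^3 - 1282x^2 - 426x - 169/3

Δ f = 56x^7 + 203x^6 + 413x^5 + 525x^4 + 427x^3 + 217x^2 + 55x + 4
θ Δ f = 392x^7 + 1218x^6 + 2065x^5 + 2100x^4 + 1281x^3 + 434x^2 + 55x
θ f = 56x^8 + 7x^7 - 8x^2
Δ θ f = 448x^7 + 1617x^6 + 3283x^5 + 4165x^4 + 3381x^3 + 1715x^2 + 481x + 55
[θ, Δ] f = -56x^7 - 399x^6 - 1218x^5 - 2065x^4 - 2100x^3 - 1281x^2 - 426x - 55
S_{-1/2} f = (7/256)x^8 - (1/128)x^7 - x^2 - 4/3
([θ, Δ] + S_{-1/2}) f = (7/256)x^8 - (7169/128)x^7 - 399x^6 - 1218x^5 - 2065x^4 - 2100x^3 - 1282x^2 - 426x - 169/3


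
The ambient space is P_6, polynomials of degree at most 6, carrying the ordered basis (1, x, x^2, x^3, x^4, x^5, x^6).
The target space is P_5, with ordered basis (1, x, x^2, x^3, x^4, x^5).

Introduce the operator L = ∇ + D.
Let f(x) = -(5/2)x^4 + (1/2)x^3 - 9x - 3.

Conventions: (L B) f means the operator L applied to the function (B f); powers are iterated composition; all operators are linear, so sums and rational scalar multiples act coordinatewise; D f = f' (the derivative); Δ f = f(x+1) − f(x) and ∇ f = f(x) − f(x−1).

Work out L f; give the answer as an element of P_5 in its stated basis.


g(x) = -20x^3 + 18x^2 - (23/2)x - 15

∇ f = -10x^3 + (33/2)x^2 - (23/2)x - 6
D f = -10x^3 + (3/2)x^2 - 9
(∇ + D) f = -20x^3 + 18x^2 - (23/2)x - 15


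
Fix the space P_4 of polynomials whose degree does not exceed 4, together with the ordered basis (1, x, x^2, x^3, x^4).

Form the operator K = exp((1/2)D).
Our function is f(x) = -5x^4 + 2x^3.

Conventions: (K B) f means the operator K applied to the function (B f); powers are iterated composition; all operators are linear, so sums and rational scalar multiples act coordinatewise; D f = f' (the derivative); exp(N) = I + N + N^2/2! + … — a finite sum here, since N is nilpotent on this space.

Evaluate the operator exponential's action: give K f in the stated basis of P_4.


the image equals g(x) = -5x^4 - 8x^3 - (9/2)x^2 - x - 1/16

order-1 term: -10x^3 + 3x^2
order-2 term: -(15/2)x^2 + (3/2)x
order-3 term: -(5/2)x + 1/4
order-4 term: -5/16
the series for exp((1/2)D) f terminates at order 4
exp((1/2)D) f = -5x^4 - 8x^3 - (9/2)x^2 - x - 1/16


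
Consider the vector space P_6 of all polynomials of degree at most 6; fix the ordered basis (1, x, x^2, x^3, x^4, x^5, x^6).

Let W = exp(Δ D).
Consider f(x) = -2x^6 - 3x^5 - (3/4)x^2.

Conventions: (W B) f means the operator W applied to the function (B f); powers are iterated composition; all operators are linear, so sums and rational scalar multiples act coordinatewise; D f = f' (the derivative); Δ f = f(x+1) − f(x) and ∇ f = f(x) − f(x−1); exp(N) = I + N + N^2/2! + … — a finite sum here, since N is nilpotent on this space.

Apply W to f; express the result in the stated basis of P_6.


order-1 term: -60x^4 - 180x^3 - 210x^2 - 120x - 57/2
order-2 term: -360x^2 - 900x - 600
order-3 term: -240
the series for exp(Δ D) f terminates at order 3
exp(Δ D) f = -2x^6 - 3x^5 - 60x^4 - 180x^3 - (2283/4)x^2 - 1020x - 1737/2

the image equals g(x) = -2x^6 - 3x^5 - 60x^4 - 180x^3 - (2283/4)x^2 - 1020x - 1737/2


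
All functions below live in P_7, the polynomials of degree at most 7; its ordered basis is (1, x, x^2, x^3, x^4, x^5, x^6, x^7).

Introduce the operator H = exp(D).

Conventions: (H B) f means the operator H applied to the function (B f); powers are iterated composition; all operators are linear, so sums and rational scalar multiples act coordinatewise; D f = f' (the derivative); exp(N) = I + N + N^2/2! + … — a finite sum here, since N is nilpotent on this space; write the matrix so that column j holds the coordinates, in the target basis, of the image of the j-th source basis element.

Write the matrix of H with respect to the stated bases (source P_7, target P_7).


image of 1: 1
image of x: x + 1
image of x^2: x^2 + 2x + 1
image of x^3: x^3 + 3x^2 + 3x + 1
image of x^4: x^4 + 4x^3 + 6x^2 + 4x + 1
image of x^5: x^5 + 5x^4 + 10x^3 + 10x^2 + 5x + 1
image of x^6: x^6 + 6x^5 + 15x^4 + 20x^3 + 15x^2 + 6x + 1
image of x^7: x^7 + 7x^6 + 21x^5 + 35x^4 + 35x^3 + 21x^2 + 7x + 1
each image's coordinates form column j of the matrix

the matrix is [[1, 1, 1, 1, 1, 1, 1, 1]; [0, 1, 2, 3, 4, 5, 6, 7]; [0, 0, 1, 3, 6, 10, 15, 21]; [0, 0, 0, 1, 4, 10, 20, 35]; [0, 0, 0, 0, 1, 5, 15, 35]; [0, 0, 0, 0, 0, 1, 6, 21]; [0, 0, 0, 0, 0, 0, 1, 7]; [0, 0, 0, 0, 0, 0, 0, 1]] (rows listed top to bottom)


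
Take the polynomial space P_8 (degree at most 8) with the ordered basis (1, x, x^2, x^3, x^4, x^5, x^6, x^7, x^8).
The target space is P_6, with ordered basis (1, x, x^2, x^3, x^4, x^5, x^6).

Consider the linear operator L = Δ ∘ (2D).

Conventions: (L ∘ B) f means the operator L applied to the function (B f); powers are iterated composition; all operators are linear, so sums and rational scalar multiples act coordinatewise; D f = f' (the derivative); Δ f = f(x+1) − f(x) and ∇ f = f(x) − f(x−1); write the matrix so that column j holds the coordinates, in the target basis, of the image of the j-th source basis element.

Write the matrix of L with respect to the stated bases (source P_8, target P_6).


image of 1: 0
image of x: 0
image of x^2: 4
image of x^3: 12x + 6
image of x^4: 24x^2 + 24x + 8
image of x^5: 40x^3 + 60x^2 + 40x + 10
image of x^6: 60x^4 + 120x^3 + 120x^2 + 60x + 12
image of x^7: 84x^5 + 210x^4 + 280x^3 + 210x^2 + 84x + 14
image of x^8: 112x^6 + 336x^5 + 560x^4 + 560x^3 + 336x^2 + 112x + 16
each image's coordinates form column j of the matrix

the matrix is [[0, 0, 4, 6, 8, 10, 12, 14, 16]; [0, 0, 0, 12, 24, 40, 60, 84, 112]; [0, 0, 0, 0, 24, 60, 120, 210, 336]; [0, 0, 0, 0, 0, 40, 120, 280, 560]; [0, 0, 0, 0, 0, 0, 60, 210, 560]; [0, 0, 0, 0, 0, 0, 0, 84, 336]; [0, 0, 0, 0, 0, 0, 0, 0, 112]] (rows listed top to bottom)


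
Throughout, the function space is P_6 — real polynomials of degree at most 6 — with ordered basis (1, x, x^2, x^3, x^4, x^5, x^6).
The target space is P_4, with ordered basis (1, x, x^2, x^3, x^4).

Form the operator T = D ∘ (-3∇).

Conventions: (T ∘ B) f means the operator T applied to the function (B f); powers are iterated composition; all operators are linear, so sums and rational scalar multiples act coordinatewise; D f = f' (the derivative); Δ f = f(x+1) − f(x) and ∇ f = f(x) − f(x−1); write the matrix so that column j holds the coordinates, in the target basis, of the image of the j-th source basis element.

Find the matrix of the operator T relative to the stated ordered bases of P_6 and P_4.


image of 1: 0
image of x: 0
image of x^2: -6
image of x^3: -18x + 9
image of x^4: -36x^2 + 36x - 12
image of x^5: -60x^3 + 90x^2 - 60x + 15
image of x^6: -90x^4 + 180x^3 - 180x^2 + 90x - 18
each image's coordinates form column j of the matrix

the matrix is [[0, 0, -6, 9, -12, 15, -18]; [0, 0, 0, -18, 36, -60, 90]; [0, 0, 0, 0, -36, 90, -180]; [0, 0, 0, 0, 0, -60, 180]; [0, 0, 0, 0, 0, 0, -90]] (rows listed top to bottom)


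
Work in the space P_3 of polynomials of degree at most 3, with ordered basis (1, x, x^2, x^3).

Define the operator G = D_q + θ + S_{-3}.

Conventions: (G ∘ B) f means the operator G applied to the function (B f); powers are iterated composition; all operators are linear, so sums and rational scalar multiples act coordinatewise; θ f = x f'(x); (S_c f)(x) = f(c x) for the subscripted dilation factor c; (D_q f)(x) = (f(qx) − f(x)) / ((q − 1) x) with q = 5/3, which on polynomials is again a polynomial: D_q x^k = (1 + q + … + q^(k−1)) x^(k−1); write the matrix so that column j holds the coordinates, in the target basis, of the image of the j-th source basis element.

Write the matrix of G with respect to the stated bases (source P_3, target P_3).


the matrix is [[1, 1, 0, 0]; [0, -2, 8/3, 0]; [0, 0, 11, 49/9]; [0, 0, 0, -24]] (rows listed top to bottom)

image of 1: 1
image of x: -2x + 1
image of x^2: 11x^2 + (8/3)x
image of x^3: -24x^3 + (49/9)x^2
each image's coordinates form column j of the matrix


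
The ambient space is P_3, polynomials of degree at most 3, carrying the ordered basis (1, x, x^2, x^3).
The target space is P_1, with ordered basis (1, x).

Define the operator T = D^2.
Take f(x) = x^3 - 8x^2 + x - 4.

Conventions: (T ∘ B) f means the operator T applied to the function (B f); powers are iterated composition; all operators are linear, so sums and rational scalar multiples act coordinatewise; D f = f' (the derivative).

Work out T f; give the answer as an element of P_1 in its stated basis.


the result is g(x) = 6x - 16

D f = 3x^2 - 16x + 1
D D f = 6x - 16


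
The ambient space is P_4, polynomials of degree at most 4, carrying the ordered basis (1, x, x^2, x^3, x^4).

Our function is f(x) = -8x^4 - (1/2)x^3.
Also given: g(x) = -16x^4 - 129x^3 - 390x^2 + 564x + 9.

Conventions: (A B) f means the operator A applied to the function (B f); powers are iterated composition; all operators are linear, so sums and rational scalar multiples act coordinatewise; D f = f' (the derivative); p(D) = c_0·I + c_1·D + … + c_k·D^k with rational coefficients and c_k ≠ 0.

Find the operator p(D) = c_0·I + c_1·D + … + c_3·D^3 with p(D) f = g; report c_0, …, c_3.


D^0 f = -8x^4 - (1/2)x^3
D^1 f = -32x^3 - (3/2)x^2
D^2 f = -96x^2 - 3x
D^3 f = -192x - 3
matching coefficients of g against c_0 f + c_1 Df + … from the top degree down determines the c_i
solution: c_0 = 2, c_1 = 4, c_2 = 4, c_3 = -3

c_0 = 2, c_1 = 4, c_2 = 4, c_3 = -3


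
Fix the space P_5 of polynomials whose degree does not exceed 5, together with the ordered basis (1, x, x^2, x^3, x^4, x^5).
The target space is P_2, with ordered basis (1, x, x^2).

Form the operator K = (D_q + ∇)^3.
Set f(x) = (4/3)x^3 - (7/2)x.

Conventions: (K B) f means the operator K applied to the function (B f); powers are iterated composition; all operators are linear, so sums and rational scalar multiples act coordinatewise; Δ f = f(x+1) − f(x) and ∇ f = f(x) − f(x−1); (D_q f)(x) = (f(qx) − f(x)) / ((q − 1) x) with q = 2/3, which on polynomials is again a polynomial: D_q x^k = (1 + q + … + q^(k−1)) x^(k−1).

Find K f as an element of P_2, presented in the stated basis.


the image equals g(x) = 4048/81

D_q f = (76/27)x^2 - 7/2
∇ f = 4x^2 - 4x - 13/6
(D_q + ∇) f = (184/27)x^2 - 4x - 17/3
D_q (D_q + ∇) f = (920/81)x - 4
∇ (D_q + ∇) f = (368/27)x - 292/27
(D_q + ∇) (D_q + ∇) f = (2024/81)x - 400/27
D_q (D_q + ∇) (D_q + ∇) f = 2024/81
∇ (D_q + ∇) (D_q + ∇) f = 2024/81
(D_q + ∇) (D_q + ∇) (D_q + ∇) f = 4048/81


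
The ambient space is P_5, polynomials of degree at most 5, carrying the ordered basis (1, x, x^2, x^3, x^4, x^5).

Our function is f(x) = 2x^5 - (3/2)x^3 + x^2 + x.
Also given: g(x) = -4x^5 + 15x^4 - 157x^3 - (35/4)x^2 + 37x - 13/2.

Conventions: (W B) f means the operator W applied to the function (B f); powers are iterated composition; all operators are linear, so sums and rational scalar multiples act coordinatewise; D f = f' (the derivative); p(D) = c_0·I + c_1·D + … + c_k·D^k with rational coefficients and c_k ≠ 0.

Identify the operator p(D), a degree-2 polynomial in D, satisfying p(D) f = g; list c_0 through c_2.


D^0 f = 2x^5 - (3/2)x^3 + x^2 + x
D^1 f = 10x^4 - (9/2)x^2 + 2x + 1
D^2 f = 40x^3 - 9x + 2
matching coefficients of g against c_0 f + c_1 Df + … from the top degree down determines the c_i
solution: c_0 = -2, c_1 = 3/2, c_2 = -4

p(D) = -2·I + (3/2)·D − 4·D^2, i.e. c_0 = -2, c_1 = 3/2, c_2 = -4


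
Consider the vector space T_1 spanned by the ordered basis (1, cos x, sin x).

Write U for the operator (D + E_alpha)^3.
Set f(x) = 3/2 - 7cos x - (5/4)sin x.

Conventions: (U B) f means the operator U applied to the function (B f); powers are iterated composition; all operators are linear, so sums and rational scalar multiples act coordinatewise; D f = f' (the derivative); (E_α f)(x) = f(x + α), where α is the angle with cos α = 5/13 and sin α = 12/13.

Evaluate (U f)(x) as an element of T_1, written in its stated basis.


D f = -(5/4)cos x + 7sin x
E_alpha f = 3/2 - (50/13)cos x + (311/52)sin x
(D + E_alpha) f = 3/2 - (265/52)cos x + (675/52)sin x
D (D + E_alpha) f = (675/52)cos x + (265/52)sin x
E_alpha (D + E_alpha) f = 3/2 + (6775/676)cos x + (6555/676)sin x
(D + E_alpha) (D + E_alpha) f = 3/2 + (7775/338)cos x + (2500/169)sin x
D (D + E_alpha) (D + E_alpha) f = (2500/169)cos x - (7775/338)sin x
E_alpha (D + E_alpha) (D + E_alpha) f = 3/2 + (98875/4394)cos x - (34150/2197)sin x
(D + E_alpha) (D + E_alpha) (D + E_alpha) f = 3/2 + (163875/4394)cos x - (169375/4394)sin x

the image equals g(x) = 3/2 + (163875/4394)cos x - (169375/4394)sin x


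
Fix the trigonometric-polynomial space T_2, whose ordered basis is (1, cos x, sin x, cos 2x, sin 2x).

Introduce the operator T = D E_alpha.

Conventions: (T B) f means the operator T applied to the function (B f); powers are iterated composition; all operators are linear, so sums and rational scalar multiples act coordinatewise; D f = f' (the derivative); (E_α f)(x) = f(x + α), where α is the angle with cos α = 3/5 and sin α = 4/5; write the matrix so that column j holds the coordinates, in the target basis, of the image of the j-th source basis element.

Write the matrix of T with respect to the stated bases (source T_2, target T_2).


the matrix is [[0, 0, 0, 0, 0]; [0, -4/5, 3/5, 0, 0]; [0, -3/5, -4/5, 0, 0]; [0, 0, 0, -48/25, -14/25]; [0, 0, 0, 14/25, -48/25]] (rows listed top to bottom)

image of 1: 0
image of cos x: -(4/5)cos x - (3/5)sin x
image of sin x: (3/5)cos x - (4/5)sin x
image of cos 2x: -(48/25)cos 2x + (14/25)sin 2x
image of sin 2x: -(14/25)cos 2x - (48/25)sin 2x
each image's coordinates form column j of the matrix


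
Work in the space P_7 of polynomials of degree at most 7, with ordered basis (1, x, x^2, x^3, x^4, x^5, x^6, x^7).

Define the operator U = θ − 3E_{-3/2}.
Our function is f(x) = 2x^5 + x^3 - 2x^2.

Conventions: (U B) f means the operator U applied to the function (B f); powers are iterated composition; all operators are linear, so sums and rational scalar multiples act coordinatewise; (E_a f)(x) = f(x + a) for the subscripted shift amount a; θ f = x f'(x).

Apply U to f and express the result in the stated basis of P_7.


θ f = 10x^5 + 3x^3 - 4x^2
E_{-3/2} f = 2x^5 - 15x^4 + 46x^3 - 74x^2 + (507/8)x - 369/16
(-3E_{-3/2}) f = -6x^5 + 45x^4 - 138x^3 + 222x^2 - (1521/8)x + 1107/16
(θ − 3E_{-3/2}) f = 4x^5 + 45x^4 - 135x^3 + 218x^2 - (1521/8)x + 1107/16

g(x) = 4x^5 + 45x^4 - 135x^3 + 218x^2 - (1521/8)x + 1107/16


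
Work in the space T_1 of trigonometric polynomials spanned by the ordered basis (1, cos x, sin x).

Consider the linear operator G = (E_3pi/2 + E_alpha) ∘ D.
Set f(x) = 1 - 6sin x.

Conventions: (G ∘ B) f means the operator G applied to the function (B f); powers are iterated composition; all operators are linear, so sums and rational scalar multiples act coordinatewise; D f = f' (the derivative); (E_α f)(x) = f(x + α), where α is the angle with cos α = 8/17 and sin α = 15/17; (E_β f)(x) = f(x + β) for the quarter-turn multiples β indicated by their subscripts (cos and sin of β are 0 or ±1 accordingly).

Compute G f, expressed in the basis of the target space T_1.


the result is g(x) = -(48/17)cos x - (12/17)sin x

D f = -6cos x
E_3pi/2 D f = -6sin x
E_alpha D f = -(48/17)cos x + (90/17)sin x
(E_3pi/2 + E_alpha) D f = -(48/17)cos x - (12/17)sin x


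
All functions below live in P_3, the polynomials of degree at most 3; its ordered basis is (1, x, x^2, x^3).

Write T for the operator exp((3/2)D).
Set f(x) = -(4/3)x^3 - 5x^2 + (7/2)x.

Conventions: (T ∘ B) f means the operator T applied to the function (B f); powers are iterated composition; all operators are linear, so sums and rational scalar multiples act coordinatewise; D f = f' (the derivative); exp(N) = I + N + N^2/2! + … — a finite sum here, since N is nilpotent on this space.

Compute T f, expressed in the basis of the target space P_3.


order-1 term: -6x^2 - 15x + 21/4
order-2 term: -9x - 45/4
order-3 term: -9/2
the series for exp((3/2)D) f terminates at order 3
exp((3/2)D) f = -(4/3)x^3 - 11x^2 - (41/2)x - 21/2

the result is g(x) = -(4/3)x^3 - 11x^2 - (41/2)x - 21/2


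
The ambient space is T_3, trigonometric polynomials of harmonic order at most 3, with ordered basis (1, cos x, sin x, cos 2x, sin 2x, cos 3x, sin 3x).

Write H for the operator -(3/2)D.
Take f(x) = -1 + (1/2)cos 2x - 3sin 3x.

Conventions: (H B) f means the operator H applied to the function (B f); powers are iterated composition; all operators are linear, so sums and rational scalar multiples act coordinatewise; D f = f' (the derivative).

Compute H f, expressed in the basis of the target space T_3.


D f = -sin 2x - 9cos 3x
(-(3/2)D) f = (3/2)sin 2x + (27/2)cos 3x

g(x) = (3/2)sin 2x + (27/2)cos 3x


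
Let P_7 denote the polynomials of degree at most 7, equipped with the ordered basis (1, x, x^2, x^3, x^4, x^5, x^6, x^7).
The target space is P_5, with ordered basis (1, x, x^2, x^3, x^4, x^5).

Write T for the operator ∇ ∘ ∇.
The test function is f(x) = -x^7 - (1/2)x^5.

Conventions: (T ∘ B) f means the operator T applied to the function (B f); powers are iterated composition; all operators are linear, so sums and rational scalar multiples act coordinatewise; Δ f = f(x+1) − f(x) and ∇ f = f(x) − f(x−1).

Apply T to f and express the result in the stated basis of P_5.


∇ f = -7x^6 + 21x^5 - (75/2)x^4 + 40x^3 - 26x^2 + (19/2)x - 3/2
∇ ∇ f = -42x^5 + 210x^4 - 500x^3 + 660x^2 - 469x + 141

the image equals g(x) = -42x^5 + 210x^4 - 500x^3 + 660x^2 - 469x + 141


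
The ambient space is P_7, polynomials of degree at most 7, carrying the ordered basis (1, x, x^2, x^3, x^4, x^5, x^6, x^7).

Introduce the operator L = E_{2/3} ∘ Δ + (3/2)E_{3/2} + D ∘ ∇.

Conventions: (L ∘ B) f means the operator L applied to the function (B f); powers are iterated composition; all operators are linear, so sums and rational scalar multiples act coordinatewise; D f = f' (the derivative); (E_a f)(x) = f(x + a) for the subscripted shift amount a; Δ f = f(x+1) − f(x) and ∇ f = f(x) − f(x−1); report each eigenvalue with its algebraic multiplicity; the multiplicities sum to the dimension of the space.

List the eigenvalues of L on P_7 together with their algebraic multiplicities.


image of 1: 3/2
image of x: (3/2)x + 13/4
image of x^2: (3/2)x^2 + (13/2)x + 185/24
image of x^3: (3/2)x^3 + (39/4)x^2 + (185/8)x + 307/48
image of x^4: (3/2)x^4 + 13x^3 + (185/4)x^2 + (307/12)x + 16513/864
image of x^5: (3/2)x^5 + (65/4)x^4 + (925/12)x^3 + (1535/24)x^2 + (82565/864)x + 99113/5184
image of x^6: (3/2)x^6 + (39/2)x^5 + (925/8)x^4 + (1535/12)x^3 + (82565/288)x^2 + (99113/864)x + 460667/10368
image of x^7: (3/2)x^7 + (91/4)x^6 + (1295/8)x^5 + (10745/48)x^4 + (577955/864)x^3 + (693791/1728)x^2 + (3224669/10368)x + 10132345/186624
the matrix is upper triangular; its diagonal is (3/2, 3/2, 3/2, 3/2, 3/2, 3/2, 3/2, 3/2)
for a triangular matrix the eigenvalues are the diagonal entries, with algebraic multiplicity their repetition count

λ = 3/2 (multiplicity 8)


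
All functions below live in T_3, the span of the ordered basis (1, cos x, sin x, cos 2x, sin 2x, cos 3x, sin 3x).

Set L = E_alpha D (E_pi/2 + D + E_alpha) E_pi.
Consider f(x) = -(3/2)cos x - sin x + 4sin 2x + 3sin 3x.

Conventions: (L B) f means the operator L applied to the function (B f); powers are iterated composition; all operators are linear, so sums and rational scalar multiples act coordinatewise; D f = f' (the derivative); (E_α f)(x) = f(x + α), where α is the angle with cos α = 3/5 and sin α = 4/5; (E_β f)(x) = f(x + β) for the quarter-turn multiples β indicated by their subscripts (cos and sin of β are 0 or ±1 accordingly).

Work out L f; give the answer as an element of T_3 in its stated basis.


g(x) = -(128/25)cos x + (33/50)sin x - (12416/625)cos 2x + (10288/625)sin 2x - (6777/15625)cos 3x - (355914/15625)sin 3x

E_pi f = (3/2)cos x + sin x + 4sin 2x - 3sin 3x
E_pi/2 E_pi f = cos x - (3/2)sin x - 4sin 2x + 3cos 3x
D E_pi f = cos x - (3/2)sin x + 8cos 2x - 9cos 3x
E_alpha E_pi f = (17/10)cos x - (3/5)sin x + (96/25)cos 2x - (28/25)sin 2x - (132/125)cos 3x + (351/125)sin 3x
(E_pi/2 + D + E_alpha) E_pi f = (37/10)cos x - (18/5)sin x + (296/25)cos 2x - (128/25)sin 2x - (882/125)cos 3x + (351/125)sin 3x
D ((E_pi/2 + D + E_alpha) E_pi) f = -(18/5)cos x - (37/10)sin x - (256/25)cos 2x - (592/25)sin 2x + (1053/125)cos 3x + (2646/125)sin 3x
E_alpha D ((E_pi/2 + D + E_alpha) E_pi) f = -(128/25)cos x + (33/50)sin x - (12416/625)cos 2x + (10288/625)sin 2x - (6777/15625)cos 3x - (355914/15625)sin 3x


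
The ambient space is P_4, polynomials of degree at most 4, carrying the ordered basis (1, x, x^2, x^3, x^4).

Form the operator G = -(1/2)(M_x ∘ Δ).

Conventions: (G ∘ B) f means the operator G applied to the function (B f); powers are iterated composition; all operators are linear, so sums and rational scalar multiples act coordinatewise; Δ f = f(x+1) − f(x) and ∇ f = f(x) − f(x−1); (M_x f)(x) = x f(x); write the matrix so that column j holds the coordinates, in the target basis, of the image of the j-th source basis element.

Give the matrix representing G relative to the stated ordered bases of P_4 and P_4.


image of 1: 0
image of x: -(1/2)x
image of x^2: -x^2 - (1/2)x
image of x^3: -(3/2)x^3 - (3/2)x^2 - (1/2)x
image of x^4: -2x^4 - 3x^3 - 2x^2 - (1/2)x
each image's coordinates form column j of the matrix

the matrix is [[0, 0, 0, 0, 0]; [0, -1/2, -1/2, -1/2, -1/2]; [0, 0, -1, -3/2, -2]; [0, 0, 0, -3/2, -3]; [0, 0, 0, 0, -2]] (rows listed top to bottom)


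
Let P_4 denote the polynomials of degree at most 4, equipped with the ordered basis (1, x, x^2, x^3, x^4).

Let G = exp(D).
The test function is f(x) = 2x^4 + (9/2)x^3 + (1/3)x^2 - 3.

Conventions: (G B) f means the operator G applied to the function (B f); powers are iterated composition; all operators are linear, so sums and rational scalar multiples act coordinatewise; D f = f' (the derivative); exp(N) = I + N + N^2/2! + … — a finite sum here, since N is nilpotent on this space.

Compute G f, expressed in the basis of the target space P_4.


the image equals g(x) = 2x^4 + (25/2)x^3 + (155/6)x^2 + (133/6)x + 23/6

order-1 term: 8x^3 + (27/2)x^2 + (2/3)x
order-2 term: 12x^2 + (27/2)x + 1/3
order-3 term: 8x + 9/2
order-4 term: 2
the series for exp(D) f terminates at order 4
exp(D) f = 2x^4 + (25/2)x^3 + (155/6)x^2 + (133/6)x + 23/6


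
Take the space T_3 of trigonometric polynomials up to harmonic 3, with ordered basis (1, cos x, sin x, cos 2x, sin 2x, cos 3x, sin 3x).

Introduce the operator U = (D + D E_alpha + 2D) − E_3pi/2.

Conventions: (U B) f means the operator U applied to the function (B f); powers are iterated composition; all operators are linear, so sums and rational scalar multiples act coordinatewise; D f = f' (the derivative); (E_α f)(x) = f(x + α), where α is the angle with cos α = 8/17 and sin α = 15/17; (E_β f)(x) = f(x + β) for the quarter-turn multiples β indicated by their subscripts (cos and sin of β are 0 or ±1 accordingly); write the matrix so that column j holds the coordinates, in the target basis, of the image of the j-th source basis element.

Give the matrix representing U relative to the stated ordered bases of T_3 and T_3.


the matrix is [[-1, 0, 0, 0, 0, 0, 0]; [0, -15/17, 76/17, 0, 0, 0, 0]; [0, -76/17, -15/17, 0, 0, 0, 0]; [0, 0, 0, -191/289, 1412/289, 0, 0]; [0, 0, 0, -1412/289, -191/289, 0, 0]; [0, 0, 0, 0, 0, 1485/4913, 24640/4913]; [0, 0, 0, 0, 0, -24640/4913, 1485/4913]] (rows listed top to bottom)

image of 1: -1
image of cos x: -(15/17)cos x - (76/17)sin x
image of sin x: (76/17)cos x - (15/17)sin x
image of cos 2x: -(191/289)cos 2x - (1412/289)sin 2x
image of sin 2x: (1412/289)cos 2x - (191/289)sin 2x
image of cos 3x: (1485/4913)cos 3x - (24640/4913)sin 3x
image of sin 3x: (24640/4913)cos 3x + (1485/4913)sin 3x
each image's coordinates form column j of the matrix


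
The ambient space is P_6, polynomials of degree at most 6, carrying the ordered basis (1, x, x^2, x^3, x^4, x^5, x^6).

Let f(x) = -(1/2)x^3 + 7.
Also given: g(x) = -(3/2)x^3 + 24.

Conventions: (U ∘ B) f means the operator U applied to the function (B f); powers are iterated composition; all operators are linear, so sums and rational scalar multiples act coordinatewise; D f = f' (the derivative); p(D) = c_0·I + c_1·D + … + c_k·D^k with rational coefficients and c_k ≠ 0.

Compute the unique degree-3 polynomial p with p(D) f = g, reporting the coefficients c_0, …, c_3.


D^0 f = -(1/2)x^3 + 7
D^1 f = -(3/2)x^2
D^2 f = -3x
D^3 f = -3
matching coefficients of g against c_0 f + c_1 Df + … from the top degree down determines the c_i
solution: c_0 = 3, c_1 = 0, c_2 = 0, c_3 = -1

p(D) = 3·I − D^3, i.e. c_0 = 3, c_1 = 0, c_2 = 0, c_3 = -1


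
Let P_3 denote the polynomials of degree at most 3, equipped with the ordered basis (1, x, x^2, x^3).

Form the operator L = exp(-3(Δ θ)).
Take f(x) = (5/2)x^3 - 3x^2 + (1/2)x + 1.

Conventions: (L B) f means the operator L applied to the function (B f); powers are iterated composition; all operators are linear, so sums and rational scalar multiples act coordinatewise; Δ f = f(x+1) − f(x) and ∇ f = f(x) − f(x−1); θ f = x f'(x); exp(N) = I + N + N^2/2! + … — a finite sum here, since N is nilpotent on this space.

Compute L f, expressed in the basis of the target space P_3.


order-1 term: -(135/2)x^2 - (63/2)x - 6
order-2 term: 405x + 999/4
order-3 term: -405
the series for exp(-3(Δ θ)) f terminates at order 3
exp(-3(Δ θ)) f = (5/2)x^3 - (141/2)x^2 + 374x - 641/4

the image equals g(x) = (5/2)x^3 - (141/2)x^2 + 374x - 641/4


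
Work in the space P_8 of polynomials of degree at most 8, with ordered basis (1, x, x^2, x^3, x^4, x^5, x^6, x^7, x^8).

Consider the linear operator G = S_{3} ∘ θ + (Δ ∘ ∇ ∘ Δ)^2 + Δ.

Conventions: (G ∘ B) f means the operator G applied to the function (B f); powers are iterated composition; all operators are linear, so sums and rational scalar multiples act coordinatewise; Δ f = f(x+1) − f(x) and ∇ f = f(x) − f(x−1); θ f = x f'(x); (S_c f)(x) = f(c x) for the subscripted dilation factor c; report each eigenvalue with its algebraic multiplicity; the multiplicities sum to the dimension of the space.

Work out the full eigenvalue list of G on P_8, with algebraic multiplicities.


image of 1: 0
image of x: 3x + 1
image of x^2: 18x^2 + 2x + 1
image of x^3: 81x^3 + 3x^2 + 3x + 1
image of x^4: 324x^4 + 4x^3 + 6x^2 + 4x + 1
image of x^5: 1215x^5 + 5x^4 + 10x^3 + 10x^2 + 5x + 1
image of x^6: 4374x^6 + 6x^5 + 15x^4 + 20x^3 + 15x^2 + 6x + 721
image of x^7: 15309x^7 + 7x^6 + 21x^5 + 35x^4 + 35x^3 + 21x^2 + 5047x + 5041
image of x^8: 52488x^8 + 8x^7 + 28x^6 + 56x^5 + 70x^4 + 56x^3 + 20188x^2 + 40328x + 30241
the matrix is upper triangular; its diagonal is (0, 3, 18, 81, 324, 1215, 4374, 15309, 52488)
for a triangular matrix the eigenvalues are the diagonal entries, with algebraic multiplicity their repetition count

λ = 0 (multiplicity 1), λ = 3 (multiplicity 1), λ = 18 (multiplicity 1), λ = 81 (multiplicity 1), λ = 324 (multiplicity 1), λ = 1215 (multiplicity 1), λ = 4374 (multiplicity 1), λ = 15309 (multiplicity 1), λ = 52488 (multiplicity 1)


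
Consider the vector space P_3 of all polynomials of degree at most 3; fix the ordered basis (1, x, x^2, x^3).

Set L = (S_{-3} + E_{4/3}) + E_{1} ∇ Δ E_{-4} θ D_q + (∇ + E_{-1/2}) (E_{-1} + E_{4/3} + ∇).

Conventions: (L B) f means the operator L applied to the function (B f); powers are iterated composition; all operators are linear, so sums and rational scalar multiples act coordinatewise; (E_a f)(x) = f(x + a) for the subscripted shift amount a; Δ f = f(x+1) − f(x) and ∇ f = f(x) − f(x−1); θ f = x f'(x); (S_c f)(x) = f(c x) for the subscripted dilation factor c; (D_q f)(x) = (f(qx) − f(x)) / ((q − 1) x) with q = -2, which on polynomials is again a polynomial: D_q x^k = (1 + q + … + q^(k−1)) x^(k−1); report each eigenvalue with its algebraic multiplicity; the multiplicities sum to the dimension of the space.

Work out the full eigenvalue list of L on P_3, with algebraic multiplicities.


image of 1: 4
image of x: 11/3
image of x^2: 12x^2 + (22/3)x + 61/18
image of x^3: -24x^3 + 11x^2 + (61/6)x + 1961/108
the matrix is upper triangular; its diagonal is (4, 0, 12, -24)
for a triangular matrix the eigenvalues are the diagonal entries, with algebraic multiplicity their repetition count

λ = -24 (multiplicity 1), λ = 0 (multiplicity 1), λ = 4 (multiplicity 1), λ = 12 (multiplicity 1)


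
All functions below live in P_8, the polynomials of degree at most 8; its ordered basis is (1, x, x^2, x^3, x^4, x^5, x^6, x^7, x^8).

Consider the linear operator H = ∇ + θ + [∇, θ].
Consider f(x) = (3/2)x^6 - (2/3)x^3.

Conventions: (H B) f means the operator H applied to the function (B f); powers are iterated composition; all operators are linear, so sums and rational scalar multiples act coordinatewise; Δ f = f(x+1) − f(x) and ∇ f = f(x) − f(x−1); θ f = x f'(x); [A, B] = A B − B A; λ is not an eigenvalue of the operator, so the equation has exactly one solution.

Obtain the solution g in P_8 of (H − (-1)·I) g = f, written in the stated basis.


g(x) = (3/14)x^6 - (3/7)x^5 + (39/14)x^4 - (278/21)x^3 + (2279/42)x^2 - (8383/42)x + 8861/14

write g with unknown coordinates in the stated basis and equate coefficients in (H − (-1)·I) g = f
solving from the highest basis element down gives g = (3/14)x^6 - (3/7)x^5 + (39/14)x^4 - (278/21)x^3 + (2279/42)x^2 - (8383/42)x + 8861/14
check: H g = (9/7)x^6 + (3/7)x^5 - (39/14)x^4 + (88/7)x^3 - (2279/42)x^2 + (8383/42)x - 8861/14
so H g − (-1)·g = (3/2)x^6 - (2/3)x^3 = f ✓


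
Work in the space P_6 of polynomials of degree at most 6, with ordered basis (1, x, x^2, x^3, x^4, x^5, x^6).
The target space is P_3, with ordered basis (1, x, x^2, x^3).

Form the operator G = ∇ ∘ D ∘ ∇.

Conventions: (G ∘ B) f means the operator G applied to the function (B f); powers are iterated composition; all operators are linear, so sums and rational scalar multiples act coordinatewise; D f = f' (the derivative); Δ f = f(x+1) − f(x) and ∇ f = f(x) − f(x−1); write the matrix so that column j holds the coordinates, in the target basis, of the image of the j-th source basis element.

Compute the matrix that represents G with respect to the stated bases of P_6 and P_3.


image of 1: 0
image of x: 0
image of x^2: 0
image of x^3: 6
image of x^4: 24x - 24
image of x^5: 60x^2 - 120x + 70
image of x^6: 120x^3 - 360x^2 + 420x - 180
each image's coordinates form column j of the matrix

the matrix is [[0, 0, 0, 6, -24, 70, -180]; [0, 0, 0, 0, 24, -120, 420]; [0, 0, 0, 0, 0, 60, -360]; [0, 0, 0, 0, 0, 0, 120]] (rows listed top to bottom)


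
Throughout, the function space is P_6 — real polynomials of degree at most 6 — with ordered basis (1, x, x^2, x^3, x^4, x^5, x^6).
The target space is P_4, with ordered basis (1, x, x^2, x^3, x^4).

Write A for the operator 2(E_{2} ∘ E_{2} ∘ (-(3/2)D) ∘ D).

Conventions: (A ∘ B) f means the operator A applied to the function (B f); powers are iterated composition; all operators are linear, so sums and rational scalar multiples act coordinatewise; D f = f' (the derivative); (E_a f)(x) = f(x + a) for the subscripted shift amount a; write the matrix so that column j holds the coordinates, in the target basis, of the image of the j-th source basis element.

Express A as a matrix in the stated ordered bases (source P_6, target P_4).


image of 1: 0
image of x: 0
image of x^2: -6
image of x^3: -18x - 72
image of x^4: -36x^2 - 288x - 576
image of x^5: -60x^3 - 720x^2 - 2880x - 3840
image of x^6: -90x^4 - 1440x^3 - 8640x^2 - 23040x - 23040
each image's coordinates form column j of the matrix

the matrix is [[0, 0, -6, -72, -576, -3840, -23040]; [0, 0, 0, -18, -288, -2880, -23040]; [0, 0, 0, 0, -36, -720, -8640]; [0, 0, 0, 0, 0, -60, -1440]; [0, 0, 0, 0, 0, 0, -90]] (rows listed top to bottom)


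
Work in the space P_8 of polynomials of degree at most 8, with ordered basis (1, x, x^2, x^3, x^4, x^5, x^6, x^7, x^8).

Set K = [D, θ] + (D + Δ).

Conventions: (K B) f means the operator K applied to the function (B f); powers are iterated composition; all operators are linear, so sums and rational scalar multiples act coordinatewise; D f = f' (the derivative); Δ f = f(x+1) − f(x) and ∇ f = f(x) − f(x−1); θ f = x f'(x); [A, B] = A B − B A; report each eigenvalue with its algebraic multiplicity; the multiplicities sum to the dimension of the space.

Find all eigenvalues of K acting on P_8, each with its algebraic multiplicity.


image of 1: 0
image of x: 3
image of x^2: 6x + 1
image of x^3: 9x^2 + 3x + 1
image of x^4: 12x^3 + 6x^2 + 4x + 1
image of x^5: 15x^4 + 10x^3 + 10x^2 + 5x + 1
image of x^6: 18x^5 + 15x^4 + 20x^3 + 15x^2 + 6x + 1
image of x^7: 21x^6 + 21x^5 + 35x^4 + 35x^3 + 21x^2 + 7x + 1
image of x^8: 24x^7 + 28x^6 + 56x^5 + 70x^4 + 56x^3 + 28x^2 + 8x + 1
the matrix is upper triangular; its diagonal is (0, 0, 0, 0, 0, 0, 0, 0, 0)
for a triangular matrix the eigenvalues are the diagonal entries, with algebraic multiplicity their repetition count

λ = 0 (multiplicity 9)


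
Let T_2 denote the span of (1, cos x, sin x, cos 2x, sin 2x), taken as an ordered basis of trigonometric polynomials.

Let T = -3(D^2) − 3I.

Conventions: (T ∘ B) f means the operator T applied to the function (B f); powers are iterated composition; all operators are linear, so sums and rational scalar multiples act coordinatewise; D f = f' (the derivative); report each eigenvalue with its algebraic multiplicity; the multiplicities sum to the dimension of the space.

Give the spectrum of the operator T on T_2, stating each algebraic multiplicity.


λ = -3 (multiplicity 1), λ = 0 (multiplicity 2), λ = 9 (multiplicity 2)

image of 1: -3
image of cos x: 0
image of sin x: 0
image of cos 2x: 9cos 2x
image of sin 2x: 9sin 2x
the matrix is diagonal; its diagonal is (-3, 0, 0, 9, 9)
for a triangular matrix the eigenvalues are the diagonal entries, with algebraic multiplicity their repetition count


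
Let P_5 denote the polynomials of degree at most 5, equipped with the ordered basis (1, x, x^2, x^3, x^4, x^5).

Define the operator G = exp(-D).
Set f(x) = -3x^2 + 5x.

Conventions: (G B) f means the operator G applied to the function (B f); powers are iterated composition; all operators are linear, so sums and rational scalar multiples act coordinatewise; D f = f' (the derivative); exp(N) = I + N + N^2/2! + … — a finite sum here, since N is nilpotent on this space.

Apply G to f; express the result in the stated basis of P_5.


g(x) = -3x^2 + 11x - 8

order-1 term: 6x - 5
order-2 term: -3
the series for exp(-D) f terminates at order 2
exp(-D) f = -3x^2 + 11x - 8


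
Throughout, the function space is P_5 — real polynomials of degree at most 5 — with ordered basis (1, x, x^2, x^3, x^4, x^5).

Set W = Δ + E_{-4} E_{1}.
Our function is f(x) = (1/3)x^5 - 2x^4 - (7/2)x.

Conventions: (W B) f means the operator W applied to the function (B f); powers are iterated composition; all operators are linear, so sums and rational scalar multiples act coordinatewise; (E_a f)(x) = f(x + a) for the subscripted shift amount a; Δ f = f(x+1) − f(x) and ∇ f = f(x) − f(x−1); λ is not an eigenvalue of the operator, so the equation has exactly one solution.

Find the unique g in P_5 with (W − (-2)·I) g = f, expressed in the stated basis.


the result is g(x) = (1/9)x^5 - (8/27)x^4 - (364/81)x^3 + (532/81)x^2 + (13157/486)x - 18757/729

write g with unknown coordinates in the stated basis and equate coefficients in (W − (-2)·I) g = f
solving from the highest basis element down gives g = (1/9)x^5 - (8/27)x^4 - (364/81)x^3 + (532/81)x^2 + (13157/486)x - 18757/729
check: W g = (1/9)x^5 - (38/27)x^4 + (728/81)x^3 - (1064/81)x^2 - (28015/486)x + 37514/729
so W g − (-2)·g = (1/3)x^5 - 2x^4 - (7/2)x = f ✓


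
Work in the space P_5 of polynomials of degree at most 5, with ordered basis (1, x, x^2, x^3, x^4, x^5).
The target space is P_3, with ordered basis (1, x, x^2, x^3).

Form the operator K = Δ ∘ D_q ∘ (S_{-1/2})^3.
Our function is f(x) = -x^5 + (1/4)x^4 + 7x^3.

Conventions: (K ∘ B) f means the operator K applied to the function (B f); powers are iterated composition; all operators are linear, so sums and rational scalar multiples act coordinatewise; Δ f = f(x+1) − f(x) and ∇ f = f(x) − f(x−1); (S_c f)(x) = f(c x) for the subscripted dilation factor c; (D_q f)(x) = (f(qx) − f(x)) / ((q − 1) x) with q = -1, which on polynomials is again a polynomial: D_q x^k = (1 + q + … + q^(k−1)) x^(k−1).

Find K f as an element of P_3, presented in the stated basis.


the image equals g(x) = (1/8192)x^3 + (3/16384)x^2 - (223/8192)x - 447/32768

S_{-1/2} f = (1/32)x^5 + (1/64)x^4 - (7/8)x^3
S_{-1/2} S_{-1/2} f = -(1/1024)x^5 + (1/1024)x^4 + (7/64)x^3
S_{-1/2} S_{-1/2} S_{-1/2} f = (1/32768)x^5 + (1/16384)x^4 - (7/512)x^3
D_q (S_{-1/2})^3 f = (1/32768)x^4 - (7/512)x^2
Δ D_q (S_{-1/2})^3 f = (1/8192)x^3 + (3/16384)x^2 - (223/8192)x - 447/32768


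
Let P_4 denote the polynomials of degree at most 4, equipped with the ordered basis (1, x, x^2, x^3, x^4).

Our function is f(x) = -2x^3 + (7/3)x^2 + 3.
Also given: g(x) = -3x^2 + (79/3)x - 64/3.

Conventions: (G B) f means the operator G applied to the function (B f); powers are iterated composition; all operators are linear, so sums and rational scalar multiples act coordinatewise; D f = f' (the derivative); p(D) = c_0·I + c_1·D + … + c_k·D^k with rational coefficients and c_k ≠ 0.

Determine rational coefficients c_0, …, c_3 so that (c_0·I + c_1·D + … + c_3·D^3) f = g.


p(D) = (1/2)·D − 2·D^2 + D^3, i.e. c_0 = 0, c_1 = 1/2, c_2 = -2, c_3 = 1

D^0 f = -2x^3 + (7/3)x^2 + 3
D^1 f = -6x^2 + (14/3)x
D^2 f = -12x + 14/3
D^3 f = -12
matching coefficients of g against c_0 f + c_1 Df + … from the top degree down determines the c_i
solution: c_0 = 0, c_1 = 1/2, c_2 = -2, c_3 = 1


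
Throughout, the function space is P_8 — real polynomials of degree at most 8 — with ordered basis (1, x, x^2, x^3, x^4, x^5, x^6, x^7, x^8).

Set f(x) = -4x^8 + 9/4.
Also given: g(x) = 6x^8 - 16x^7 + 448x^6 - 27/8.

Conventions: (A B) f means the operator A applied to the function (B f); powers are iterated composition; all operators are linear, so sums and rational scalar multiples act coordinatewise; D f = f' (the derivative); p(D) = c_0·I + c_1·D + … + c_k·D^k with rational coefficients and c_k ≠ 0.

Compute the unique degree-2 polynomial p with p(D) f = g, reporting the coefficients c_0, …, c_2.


p(D) = -(3/2)·I + (1/2)·D − 2·D^2, i.e. c_0 = -3/2, c_1 = 1/2, c_2 = -2

D^0 f = -4x^8 + 9/4
D^1 f = -32x^7
D^2 f = -224x^6
matching coefficients of g against c_0 f + c_1 Df + … from the top degree down determines the c_i
solution: c_0 = -3/2, c_1 = 1/2, c_2 = -2


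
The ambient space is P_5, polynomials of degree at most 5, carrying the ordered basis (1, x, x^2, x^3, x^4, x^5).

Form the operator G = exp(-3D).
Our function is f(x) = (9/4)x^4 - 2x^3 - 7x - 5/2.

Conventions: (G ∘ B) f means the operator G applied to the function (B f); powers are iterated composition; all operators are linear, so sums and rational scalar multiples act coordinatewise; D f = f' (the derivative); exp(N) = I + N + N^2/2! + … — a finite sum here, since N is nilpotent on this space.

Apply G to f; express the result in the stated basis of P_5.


order-1 term: -27x^3 + 18x^2 + 21
order-2 term: (243/2)x^2 - 54x
order-3 term: -243x + 54
order-4 term: 729/4
the series for exp(-3D) f terminates at order 4
exp(-3D) f = (9/4)x^4 - 29x^3 + (279/2)x^2 - 304x + 1019/4

the image equals g(x) = (9/4)x^4 - 29x^3 + (279/2)x^2 - 304x + 1019/4
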